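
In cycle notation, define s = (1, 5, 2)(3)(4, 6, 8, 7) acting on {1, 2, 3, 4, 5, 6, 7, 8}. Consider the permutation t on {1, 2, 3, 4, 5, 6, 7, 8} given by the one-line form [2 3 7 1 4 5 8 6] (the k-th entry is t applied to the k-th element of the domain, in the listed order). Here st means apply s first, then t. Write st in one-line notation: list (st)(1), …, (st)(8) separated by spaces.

4 2 7 5 3 6 1 8

(st)(x) = t(s(x)). Computing each image: t(s(1)) = t(5) = 4, t(s(2)) = t(1) = 2, t(s(3)) = t(3) = 7, t(s(4)) = t(6) = 5, t(s(5)) = t(2) = 3, t(s(6)) = t(8) = 6, t(s(7)) = t(4) = 1, t(s(8)) = t(7) = 8.
Hence st = [4 2 7 5 3 6 1 8].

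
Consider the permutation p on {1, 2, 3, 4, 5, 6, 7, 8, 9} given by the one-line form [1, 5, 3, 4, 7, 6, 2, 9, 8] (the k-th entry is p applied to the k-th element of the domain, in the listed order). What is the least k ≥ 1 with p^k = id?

Decomposing into disjoint cycles gives cycle lengths 3, 2, 1, 1, 1, 1.
Since disjoint cycles commute, ord(p) = lcm(3, 2) = 6.

6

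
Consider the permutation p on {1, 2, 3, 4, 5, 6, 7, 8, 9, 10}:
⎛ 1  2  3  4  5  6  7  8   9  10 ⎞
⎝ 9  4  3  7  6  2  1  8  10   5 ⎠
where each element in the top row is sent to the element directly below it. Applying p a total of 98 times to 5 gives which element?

Tracing 5 → 6 → … returns to 5 after 8 steps, so 5 lies in an 8-cycle (1, 9, 10, 5, 6, 2, 4, 7).
Powers repeat with period 8 on this cycle, and 98 mod 8 = 2, so p^98(5) = p^2(5).
Advancing 2 steps from 5: 5 → 6 → 2.

2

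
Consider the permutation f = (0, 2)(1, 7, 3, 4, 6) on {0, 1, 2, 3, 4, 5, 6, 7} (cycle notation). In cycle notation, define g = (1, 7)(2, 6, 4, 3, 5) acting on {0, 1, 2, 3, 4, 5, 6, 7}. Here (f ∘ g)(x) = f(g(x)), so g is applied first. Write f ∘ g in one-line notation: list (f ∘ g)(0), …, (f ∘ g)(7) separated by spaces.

For each element, apply g then f: 0 → 0 → 2; 1 → 7 → 3; 2 → 6 → 1; 3 → 5 → 5; 4 → 3 → 4; 5 → 2 → 0; 6 → 4 → 6; 7 → 1 → 7.
So f ∘ g in one-line form is 2 3 1 5 4 0 6 7.

2 3 1 5 4 0 6 7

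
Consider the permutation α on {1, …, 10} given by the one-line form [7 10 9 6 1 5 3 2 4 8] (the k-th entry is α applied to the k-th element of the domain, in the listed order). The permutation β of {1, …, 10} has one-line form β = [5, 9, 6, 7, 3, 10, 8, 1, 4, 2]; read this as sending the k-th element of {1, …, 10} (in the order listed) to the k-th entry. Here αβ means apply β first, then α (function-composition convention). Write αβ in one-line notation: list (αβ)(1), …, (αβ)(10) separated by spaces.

1 4 5 3 9 8 2 7 6 10

(αβ)(x) = α(β(x)). Computing each image: α(β(1)) = α(5) = 1, α(β(2)) = α(9) = 4, α(β(3)) = α(6) = 5, α(β(4)) = α(7) = 3, α(β(5)) = α(3) = 9, α(β(6)) = α(10) = 8, α(β(7)) = α(8) = 2, α(β(8)) = α(1) = 7, α(β(9)) = α(4) = 6, α(β(10)) = α(2) = 10.
Hence αβ = [1 4 5 3 9 8 2 7 6 10].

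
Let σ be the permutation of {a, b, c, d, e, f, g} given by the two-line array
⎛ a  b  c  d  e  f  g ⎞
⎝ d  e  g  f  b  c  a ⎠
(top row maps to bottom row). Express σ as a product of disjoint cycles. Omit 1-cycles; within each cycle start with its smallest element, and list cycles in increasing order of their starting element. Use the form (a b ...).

(a d f c g)(b e)

From a: a → d → f → c → g → a, closing the cycle (a d f c g).
Continuing from each remaining unvisited element yields (a d f c g)(b e).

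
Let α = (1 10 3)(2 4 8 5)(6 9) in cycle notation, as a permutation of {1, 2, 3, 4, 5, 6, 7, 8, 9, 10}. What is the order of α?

12

The cycle type of α is (4, 3, 2, 1).
The order is lcm(4, 3, 2) = 12.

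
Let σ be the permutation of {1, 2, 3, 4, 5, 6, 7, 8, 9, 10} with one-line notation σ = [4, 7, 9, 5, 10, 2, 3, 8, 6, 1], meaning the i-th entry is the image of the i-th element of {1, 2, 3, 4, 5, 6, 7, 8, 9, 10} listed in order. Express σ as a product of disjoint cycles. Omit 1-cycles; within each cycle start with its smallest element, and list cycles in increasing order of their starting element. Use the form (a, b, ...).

(1, 4, 5, 10)(2, 7, 3, 9, 6)

From 1: 1 → 4 → 5 → 10 → 1, closing the cycle (1, 4, 5, 10).
Repeating from the next unused element and collecting all non-trivial cycles gives (1, 4, 5, 10)(2, 7, 3, 9, 6).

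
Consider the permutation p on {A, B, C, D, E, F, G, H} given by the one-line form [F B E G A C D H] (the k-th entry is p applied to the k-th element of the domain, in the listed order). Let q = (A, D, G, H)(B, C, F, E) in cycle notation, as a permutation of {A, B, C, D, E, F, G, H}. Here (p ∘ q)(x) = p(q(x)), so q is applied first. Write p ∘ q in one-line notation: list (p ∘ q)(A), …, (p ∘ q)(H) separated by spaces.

G E C D B A H F

(p ∘ q)(x) = p(q(x)). Computing each image: p(q(A)) = p(D) = G, p(q(B)) = p(C) = E, p(q(C)) = p(F) = C, p(q(D)) = p(G) = D, p(q(E)) = p(B) = B, p(q(F)) = p(E) = A, p(q(G)) = p(H) = H, p(q(H)) = p(A) = F.
Hence p ∘ q = [G E C D B A H F].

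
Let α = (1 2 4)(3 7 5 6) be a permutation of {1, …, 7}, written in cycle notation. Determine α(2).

4

Within (1 2 4), 2 ↦ 4.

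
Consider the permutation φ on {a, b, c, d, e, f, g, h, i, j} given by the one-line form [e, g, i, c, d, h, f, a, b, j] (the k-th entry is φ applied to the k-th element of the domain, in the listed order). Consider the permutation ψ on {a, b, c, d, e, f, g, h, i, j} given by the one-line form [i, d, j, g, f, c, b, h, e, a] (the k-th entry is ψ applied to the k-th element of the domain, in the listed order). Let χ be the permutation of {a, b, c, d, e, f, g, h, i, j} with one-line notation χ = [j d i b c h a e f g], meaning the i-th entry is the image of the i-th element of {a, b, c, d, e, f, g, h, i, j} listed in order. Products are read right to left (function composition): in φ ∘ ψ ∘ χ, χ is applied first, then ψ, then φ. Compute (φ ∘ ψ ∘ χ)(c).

d

(φ ∘ ψ ∘ χ)(c) = φ(ψ(χ(c))). χ(c) = i, then ψ(i) = e, then φ(e) = d, so the result is d.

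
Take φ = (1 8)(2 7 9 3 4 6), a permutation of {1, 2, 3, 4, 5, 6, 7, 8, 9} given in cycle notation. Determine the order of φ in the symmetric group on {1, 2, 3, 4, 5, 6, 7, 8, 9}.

The cycle type of φ is (6, 2, 1).
The order of φ is the least common multiple of its cycle lengths: lcm(6, 2) = 6.

6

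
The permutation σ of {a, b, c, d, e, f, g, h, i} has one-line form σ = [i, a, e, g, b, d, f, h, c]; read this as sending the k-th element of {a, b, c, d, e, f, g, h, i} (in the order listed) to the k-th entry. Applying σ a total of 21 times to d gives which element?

d

Tracing d → g → … returns to d after 3 steps, so d lies in a 3-cycle (d g f).
Since the cycle has length 3, σ^21 acts on it the same as σ^0 (21 mod 3 = 0).
So σ^21(d) = d.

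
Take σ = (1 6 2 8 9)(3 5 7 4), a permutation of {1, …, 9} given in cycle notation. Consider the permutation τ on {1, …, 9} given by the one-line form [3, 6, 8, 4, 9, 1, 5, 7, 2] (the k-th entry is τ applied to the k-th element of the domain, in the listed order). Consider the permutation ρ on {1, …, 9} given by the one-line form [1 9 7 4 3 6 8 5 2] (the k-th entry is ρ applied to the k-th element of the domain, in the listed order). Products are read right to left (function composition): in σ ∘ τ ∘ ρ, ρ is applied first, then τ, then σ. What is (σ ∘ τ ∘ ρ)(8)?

Apply the permutations in order: ρ(8) = 5, then τ(5) = 9, then σ(9) = 1. So (σ ∘ τ ∘ ρ)(8) = 1.

1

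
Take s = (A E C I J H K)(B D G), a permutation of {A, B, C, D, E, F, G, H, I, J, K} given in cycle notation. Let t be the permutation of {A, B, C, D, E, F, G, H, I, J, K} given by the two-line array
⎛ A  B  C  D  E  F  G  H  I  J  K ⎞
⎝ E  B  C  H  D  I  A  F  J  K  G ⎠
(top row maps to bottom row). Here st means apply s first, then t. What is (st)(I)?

K

s(I) = J, then t(J) = K; composing gives (st)(I) = K.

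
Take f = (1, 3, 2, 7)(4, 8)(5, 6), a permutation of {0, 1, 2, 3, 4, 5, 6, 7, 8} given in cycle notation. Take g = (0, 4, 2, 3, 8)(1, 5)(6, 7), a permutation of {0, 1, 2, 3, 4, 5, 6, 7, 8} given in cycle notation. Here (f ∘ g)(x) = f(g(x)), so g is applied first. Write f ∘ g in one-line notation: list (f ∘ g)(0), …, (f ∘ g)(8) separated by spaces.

8 6 2 4 7 3 1 5 0

Chase each element through g then f: 0 → 4 → 8; 1 → 5 → 6; 2 → 3 → 2; 3 → 8 → 4; 4 → 2 → 7; 5 → 1 → 3; 6 → 7 → 1; 7 → 6 → 5; 8 → 0 → 0.
So f ∘ g in one-line form is 8 6 2 4 7 3 1 5 0.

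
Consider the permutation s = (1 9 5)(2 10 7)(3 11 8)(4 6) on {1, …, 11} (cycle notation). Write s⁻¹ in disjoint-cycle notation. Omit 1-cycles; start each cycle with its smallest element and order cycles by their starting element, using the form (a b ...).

If s sends a → b within a cycle, s⁻¹ sends b → a; equivalently, reverse each cycle.
After reversing and putting each cycle's least element first, s⁻¹ = (1 5 9)(2 7 10)(3 8 11)(4 6).

(1 5 9)(2 7 10)(3 8 11)(4 6)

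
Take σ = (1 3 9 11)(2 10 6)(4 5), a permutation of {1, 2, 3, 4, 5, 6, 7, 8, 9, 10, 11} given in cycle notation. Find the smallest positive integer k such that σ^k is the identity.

12

The cycle type of σ is (4, 3, 2, 1, 1).
The order is lcm(4, 3, 2) = 12.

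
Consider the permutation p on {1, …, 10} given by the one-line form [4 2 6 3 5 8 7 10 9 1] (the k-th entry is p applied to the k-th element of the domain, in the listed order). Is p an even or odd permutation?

In disjoint-cycle form the cycle lengths are 6, 1, 1, 1, 1.
A cycle is odd iff its length is even; p has 1 even-length cycle, so sgn(p) = (−1)^1 and p is odd.

odd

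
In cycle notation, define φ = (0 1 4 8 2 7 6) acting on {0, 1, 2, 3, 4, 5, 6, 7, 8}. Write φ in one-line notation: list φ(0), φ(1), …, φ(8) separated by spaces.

1 4 7 3 8 5 0 6 2

Each element maps to the next entry in its cycle (wrapping to the front): 0↦1, 1↦4, 2↦7, 3↦3, 4↦8, 5↦5, 6↦0, 7↦6, 8↦2.
So the one-line form is 1 4 7 3 8 5 0 6 2.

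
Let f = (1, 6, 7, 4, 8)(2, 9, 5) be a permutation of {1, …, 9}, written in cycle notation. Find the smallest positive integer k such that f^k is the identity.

The cycle type of f is (5, 3, 1).
The order is lcm(5, 3) = 15.

15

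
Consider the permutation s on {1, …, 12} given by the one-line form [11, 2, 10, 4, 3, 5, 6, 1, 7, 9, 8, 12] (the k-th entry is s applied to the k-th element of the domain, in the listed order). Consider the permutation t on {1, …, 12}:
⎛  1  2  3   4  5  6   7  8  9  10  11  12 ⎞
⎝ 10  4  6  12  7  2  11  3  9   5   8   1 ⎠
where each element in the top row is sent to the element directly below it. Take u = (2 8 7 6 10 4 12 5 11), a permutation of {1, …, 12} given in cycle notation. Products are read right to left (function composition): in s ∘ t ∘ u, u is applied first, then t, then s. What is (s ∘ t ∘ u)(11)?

4

Chase 11: u(11) = 2; t(2) = 4; s(4) = 4. Hence (s ∘ t ∘ u)(11) = 4.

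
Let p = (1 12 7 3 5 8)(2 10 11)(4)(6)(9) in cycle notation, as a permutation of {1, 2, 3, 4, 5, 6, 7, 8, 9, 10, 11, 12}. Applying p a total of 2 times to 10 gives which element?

2

10 lies in the 3-cycle (2 10 11).
Advancing 2 steps from 10: 10 → 11 → 2.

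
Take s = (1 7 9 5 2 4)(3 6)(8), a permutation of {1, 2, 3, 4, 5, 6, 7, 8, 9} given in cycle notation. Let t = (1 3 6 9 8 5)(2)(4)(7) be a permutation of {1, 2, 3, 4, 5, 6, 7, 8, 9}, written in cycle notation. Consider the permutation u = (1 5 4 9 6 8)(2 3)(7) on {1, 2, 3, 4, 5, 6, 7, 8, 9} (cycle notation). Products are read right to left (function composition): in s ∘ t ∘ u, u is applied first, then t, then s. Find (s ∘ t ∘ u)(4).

Apply the permutations in order: u(4) = 9, then t(9) = 8, then s(8) = 8. So (s ∘ t ∘ u)(4) = 8.

8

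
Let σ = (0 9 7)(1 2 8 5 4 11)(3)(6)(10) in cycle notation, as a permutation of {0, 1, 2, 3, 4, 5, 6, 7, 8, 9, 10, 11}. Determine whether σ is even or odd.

odd

The cycle lengths are 6, 3, 1, 1, 1.
A cycle of length ℓ contributes ℓ−1 transpositions, so σ is a product of 5 + 2 = 7 transpositions — odd.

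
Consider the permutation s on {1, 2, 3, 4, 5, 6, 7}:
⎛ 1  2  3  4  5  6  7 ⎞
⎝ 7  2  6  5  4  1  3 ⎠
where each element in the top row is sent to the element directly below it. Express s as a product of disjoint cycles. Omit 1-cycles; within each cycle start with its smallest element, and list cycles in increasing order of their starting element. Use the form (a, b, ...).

From 1: 1 → 7 → 3 → 6 → 1, closing the cycle (1, 7, 3, 6).
Repeating from the next unused element and collecting all non-trivial cycles gives (1, 7, 3, 6)(4, 5).

(1, 7, 3, 6)(4, 5)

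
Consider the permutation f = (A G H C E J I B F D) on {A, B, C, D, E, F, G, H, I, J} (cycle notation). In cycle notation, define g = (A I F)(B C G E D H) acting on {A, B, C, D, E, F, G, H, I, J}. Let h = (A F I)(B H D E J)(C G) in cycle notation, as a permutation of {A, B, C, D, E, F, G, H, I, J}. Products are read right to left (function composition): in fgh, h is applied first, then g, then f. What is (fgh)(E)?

Apply the permutations in order: h(E) = J, then g(J) = J, then f(J) = I. So (fgh)(E) = I.

I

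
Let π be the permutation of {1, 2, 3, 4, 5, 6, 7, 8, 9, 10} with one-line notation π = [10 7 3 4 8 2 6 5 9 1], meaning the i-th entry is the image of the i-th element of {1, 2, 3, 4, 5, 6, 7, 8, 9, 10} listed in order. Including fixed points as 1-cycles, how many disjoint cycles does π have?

The cycle decomposition is (1, 10)(2, 7, 6)(3)(4)(5, 8)(9), which has 6 cycles (counting 1-cycles).

6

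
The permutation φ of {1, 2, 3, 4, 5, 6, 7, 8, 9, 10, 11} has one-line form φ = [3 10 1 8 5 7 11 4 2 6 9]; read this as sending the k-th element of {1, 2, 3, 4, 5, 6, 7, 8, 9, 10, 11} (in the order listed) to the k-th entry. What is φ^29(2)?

9

Tracing 2 → 10 → … returns to 2 after 6 steps, so 2 lies in a 6-cycle (2, 10, 6, 7, 11, 9).
Powers repeat with period 6 on this cycle, and 29 mod 6 = 5, so φ^29(2) = φ^5(2).
Advancing 5 steps from 2: 2 → 10 → 6 → 7 → 11 → 9.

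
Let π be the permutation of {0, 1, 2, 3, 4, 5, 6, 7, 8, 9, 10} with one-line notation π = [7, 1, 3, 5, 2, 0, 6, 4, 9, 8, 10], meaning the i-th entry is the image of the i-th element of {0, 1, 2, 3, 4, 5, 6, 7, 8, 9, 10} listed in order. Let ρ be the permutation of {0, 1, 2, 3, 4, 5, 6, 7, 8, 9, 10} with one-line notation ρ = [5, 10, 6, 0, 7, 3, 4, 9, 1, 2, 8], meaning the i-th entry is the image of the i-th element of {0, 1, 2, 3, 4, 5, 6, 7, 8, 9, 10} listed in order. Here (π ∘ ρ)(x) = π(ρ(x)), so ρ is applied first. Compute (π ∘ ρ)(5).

5

(π ∘ ρ)(5) = π(ρ(5)). ρ(5) = 3, then π(3) = 5. So (π ∘ ρ)(5) = 5.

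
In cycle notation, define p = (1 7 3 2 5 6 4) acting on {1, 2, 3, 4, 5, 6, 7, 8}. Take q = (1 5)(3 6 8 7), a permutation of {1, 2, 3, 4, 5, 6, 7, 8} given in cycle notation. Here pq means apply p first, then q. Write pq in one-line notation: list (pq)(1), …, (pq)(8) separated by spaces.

3 1 2 5 8 4 6 7

Chase each element through p then q: 1 → 7 → 3; 2 → 5 → 1; 3 → 2 → 2; 4 → 1 → 5; 5 → 6 → 8; 6 → 4 → 4; 7 → 3 → 6; 8 → 8 → 7.
So pq in one-line form is 3 1 2 5 8 4 6 7.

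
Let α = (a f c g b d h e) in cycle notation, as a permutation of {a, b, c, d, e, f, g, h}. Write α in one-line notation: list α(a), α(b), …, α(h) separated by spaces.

Each element maps to the next entry in its cycle (wrapping to the front): a↦f, b↦d, c↦g, d↦h, e↦a, f↦c, g↦b, h↦e.
So the one-line form is f d g h a c b e.

f d g h a c b e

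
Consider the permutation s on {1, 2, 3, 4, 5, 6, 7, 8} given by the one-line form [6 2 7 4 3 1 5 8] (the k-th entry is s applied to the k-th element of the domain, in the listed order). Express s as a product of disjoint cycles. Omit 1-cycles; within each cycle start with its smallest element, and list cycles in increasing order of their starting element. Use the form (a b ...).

Iterating s from 1 gives 1 → 6 → 1; that is the 2-cycle (1 6).
Repeating from the next unused element and collecting all non-trivial cycles gives (1 6)(3 7 5).

(1 6)(3 7 5)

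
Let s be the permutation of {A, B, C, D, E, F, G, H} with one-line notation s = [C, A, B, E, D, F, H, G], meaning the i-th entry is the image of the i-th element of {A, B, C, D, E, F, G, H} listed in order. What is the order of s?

6

Writing s as disjoint cycles, the cycle lengths are 3, 2, 2, 1.
The order of s is the least common multiple of its cycle lengths: lcm(3, 2, 2) = 6.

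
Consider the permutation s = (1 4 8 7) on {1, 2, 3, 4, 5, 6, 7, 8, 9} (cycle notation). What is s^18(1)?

1 lies in the 4-cycle (1 4 8 7).
On a 4-cycle, s^4 is the identity, so s^18 = s^2 there (18 ≡ 2 mod 4).
Stepping 2 places around the cycle: 1 → 4 → 8.

8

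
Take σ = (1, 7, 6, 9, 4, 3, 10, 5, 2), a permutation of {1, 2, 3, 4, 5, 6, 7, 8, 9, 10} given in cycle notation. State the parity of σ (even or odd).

The cycle lengths are 9, 1.
A cycle of length ℓ contributes ℓ−1 transpositions, so σ is a product of 8 transpositions — even.

even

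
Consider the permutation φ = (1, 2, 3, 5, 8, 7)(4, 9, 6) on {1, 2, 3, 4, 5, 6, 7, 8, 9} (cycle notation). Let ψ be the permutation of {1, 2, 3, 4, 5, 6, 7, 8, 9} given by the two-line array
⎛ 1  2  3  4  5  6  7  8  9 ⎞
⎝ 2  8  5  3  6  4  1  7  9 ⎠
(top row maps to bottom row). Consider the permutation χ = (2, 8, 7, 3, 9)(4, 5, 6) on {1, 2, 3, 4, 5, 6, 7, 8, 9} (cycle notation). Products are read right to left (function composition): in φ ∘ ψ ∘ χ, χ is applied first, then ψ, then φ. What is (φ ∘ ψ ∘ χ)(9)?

Apply the permutations in order: χ(9) = 2, then ψ(2) = 8, then φ(8) = 7. So (φ ∘ ψ ∘ χ)(9) = 7.

7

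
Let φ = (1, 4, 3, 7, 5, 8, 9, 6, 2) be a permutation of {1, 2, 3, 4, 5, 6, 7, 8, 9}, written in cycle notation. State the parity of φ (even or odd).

even

The cycle lengths are 9.
A cycle is odd iff its length is even; φ has 0 even-length cycles, so sgn(φ) = (−1)^0 and φ is even.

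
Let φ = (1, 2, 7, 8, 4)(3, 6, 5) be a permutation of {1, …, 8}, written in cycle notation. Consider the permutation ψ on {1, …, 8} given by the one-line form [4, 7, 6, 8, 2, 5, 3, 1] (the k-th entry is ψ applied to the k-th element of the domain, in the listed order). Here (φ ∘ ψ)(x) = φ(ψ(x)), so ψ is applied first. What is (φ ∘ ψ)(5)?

7

(φ ∘ ψ)(5) = φ(ψ(5)). ψ(5) = 2, then φ(2) = 7. So (φ ∘ ψ)(5) = 7.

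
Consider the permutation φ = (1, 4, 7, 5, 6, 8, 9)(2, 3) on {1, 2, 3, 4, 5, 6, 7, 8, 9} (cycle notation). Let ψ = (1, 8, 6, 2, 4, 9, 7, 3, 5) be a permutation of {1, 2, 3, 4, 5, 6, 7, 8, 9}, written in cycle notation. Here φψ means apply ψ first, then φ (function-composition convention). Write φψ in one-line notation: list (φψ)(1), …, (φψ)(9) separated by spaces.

9 7 6 1 4 3 2 8 5

(φψ)(x) = φ(ψ(x)). Computing each image: φ(ψ(1)) = φ(8) = 9, φ(ψ(2)) = φ(4) = 7, φ(ψ(3)) = φ(5) = 6, φ(ψ(4)) = φ(9) = 1, φ(ψ(5)) = φ(1) = 4, φ(ψ(6)) = φ(2) = 3, φ(ψ(7)) = φ(3) = 2, φ(ψ(8)) = φ(6) = 8, φ(ψ(9)) = φ(7) = 5.
Hence φψ = [9 7 6 1 4 3 2 8 5].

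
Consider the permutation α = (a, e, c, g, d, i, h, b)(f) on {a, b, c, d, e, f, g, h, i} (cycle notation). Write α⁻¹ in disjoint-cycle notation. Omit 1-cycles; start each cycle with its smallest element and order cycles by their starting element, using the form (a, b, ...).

(a, b, h, i, d, g, c, e)

Inverting a permutation written in cycle notation just reverses the order within every cycle.
After reversing and putting each cycle's least element first, α⁻¹ = (a, b, h, i, d, g, c, e).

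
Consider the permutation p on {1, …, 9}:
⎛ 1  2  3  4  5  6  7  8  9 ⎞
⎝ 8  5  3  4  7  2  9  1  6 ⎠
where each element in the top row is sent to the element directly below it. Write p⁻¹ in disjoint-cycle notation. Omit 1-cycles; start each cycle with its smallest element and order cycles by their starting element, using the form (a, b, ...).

The cycle decomposition of p is (1, 8)(2, 5, 7, 9, 6).
The inverse reverses every cycle; in canonical form, p⁻¹ = (1, 8)(2, 6, 9, 7, 5).

(1, 8)(2, 6, 9, 7, 5)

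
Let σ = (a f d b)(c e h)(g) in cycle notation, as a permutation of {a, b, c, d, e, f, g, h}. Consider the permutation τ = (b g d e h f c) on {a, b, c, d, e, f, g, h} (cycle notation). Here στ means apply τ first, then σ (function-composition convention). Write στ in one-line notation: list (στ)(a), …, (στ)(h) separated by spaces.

Chase each element through τ then σ: a → a → f; b → g → g; c → b → a; d → e → h; e → h → c; f → c → e; g → d → b; h → f → d.
Collecting the images, στ = [f g a h c e b d].

f g a h c e b d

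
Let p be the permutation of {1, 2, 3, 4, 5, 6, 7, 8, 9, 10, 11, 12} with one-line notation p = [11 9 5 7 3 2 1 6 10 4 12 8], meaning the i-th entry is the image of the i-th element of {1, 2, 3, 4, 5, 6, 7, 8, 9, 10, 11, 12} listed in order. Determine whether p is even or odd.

even

In disjoint-cycle form the cycle lengths are 10, 2.
A cycle of length ℓ contributes ℓ−1 transpositions, so p is a product of 9 + 1 = 10 transpositions — even.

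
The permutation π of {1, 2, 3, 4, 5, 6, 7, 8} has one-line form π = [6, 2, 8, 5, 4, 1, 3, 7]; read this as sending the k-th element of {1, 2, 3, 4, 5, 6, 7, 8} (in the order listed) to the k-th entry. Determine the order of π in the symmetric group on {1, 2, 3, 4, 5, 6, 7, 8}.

6

Writing π as disjoint cycles, the cycle lengths are 3, 2, 2, 1.
The order is lcm(3, 2, 2) = 6.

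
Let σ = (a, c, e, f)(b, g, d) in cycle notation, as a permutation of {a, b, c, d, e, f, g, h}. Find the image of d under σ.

d appears in (b, g, d); the next entry (wrapping around) is b.

b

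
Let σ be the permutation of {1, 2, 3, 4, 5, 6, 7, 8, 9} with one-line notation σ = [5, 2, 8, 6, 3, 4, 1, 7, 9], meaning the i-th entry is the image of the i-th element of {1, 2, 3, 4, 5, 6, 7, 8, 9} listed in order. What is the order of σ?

10

Writing σ as disjoint cycles, the cycle lengths are 5, 2, 1, 1.
The order is lcm(5, 2) = 10.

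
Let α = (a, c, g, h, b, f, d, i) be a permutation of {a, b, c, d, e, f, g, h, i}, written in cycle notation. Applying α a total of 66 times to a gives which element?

g

a lies in the 8-cycle (a, c, g, h, b, f, d, i).
Powers repeat with period 8 on this cycle, and 66 mod 8 = 2, so α^66(a) = α^2(a).
Advancing 2 steps from a: a → c → g.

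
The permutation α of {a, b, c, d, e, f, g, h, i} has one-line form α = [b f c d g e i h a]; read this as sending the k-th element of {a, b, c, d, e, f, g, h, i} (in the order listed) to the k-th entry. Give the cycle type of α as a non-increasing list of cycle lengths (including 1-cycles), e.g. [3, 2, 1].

The disjoint cycles are (a, b, f, e, g, i)(c)(d)(h), with lengths 6, 1, 1, 1 in non-increasing order.

[6, 1, 1, 1]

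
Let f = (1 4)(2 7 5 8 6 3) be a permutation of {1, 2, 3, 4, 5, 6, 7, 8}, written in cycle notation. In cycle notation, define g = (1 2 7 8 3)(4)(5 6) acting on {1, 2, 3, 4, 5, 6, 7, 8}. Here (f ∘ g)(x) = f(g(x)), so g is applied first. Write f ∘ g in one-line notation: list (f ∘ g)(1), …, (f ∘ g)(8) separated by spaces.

7 5 4 1 3 8 6 2

(f ∘ g)(x) = f(g(x)). Computing each image: f(g(1)) = f(2) = 7, f(g(2)) = f(7) = 5, f(g(3)) = f(1) = 4, f(g(4)) = f(4) = 1, f(g(5)) = f(6) = 3, f(g(6)) = f(5) = 8, f(g(7)) = f(8) = 6, f(g(8)) = f(3) = 2.
Hence f ∘ g = [7 5 4 1 3 8 6 2].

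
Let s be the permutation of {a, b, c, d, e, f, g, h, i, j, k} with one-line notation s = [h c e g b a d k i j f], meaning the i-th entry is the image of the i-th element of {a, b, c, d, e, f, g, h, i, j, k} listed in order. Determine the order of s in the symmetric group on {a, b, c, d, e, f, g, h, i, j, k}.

12

The disjoint-cycle form of s has cycle lengths 4, 3, 2, 1, 1.
The order is lcm(4, 3, 2) = 12.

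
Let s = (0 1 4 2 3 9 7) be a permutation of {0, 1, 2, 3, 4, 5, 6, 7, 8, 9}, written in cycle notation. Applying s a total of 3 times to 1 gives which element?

3

1 lies in the 7-cycle (0 1 4 2 3 9 7).
Advancing 3 steps from 1: 1 → 4 → 2 → 3.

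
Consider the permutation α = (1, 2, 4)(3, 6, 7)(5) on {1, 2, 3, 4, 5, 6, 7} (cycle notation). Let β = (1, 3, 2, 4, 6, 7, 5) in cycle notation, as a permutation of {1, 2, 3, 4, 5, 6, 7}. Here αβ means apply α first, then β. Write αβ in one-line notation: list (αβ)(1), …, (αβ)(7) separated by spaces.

For each element, apply α then β: 1 → 2 → 4; 2 → 4 → 6; 3 → 6 → 7; 4 → 1 → 3; 5 → 5 → 1; 6 → 7 → 5; 7 → 3 → 2.
So αβ in one-line form is 4 6 7 3 1 5 2.

4 6 7 3 1 5 2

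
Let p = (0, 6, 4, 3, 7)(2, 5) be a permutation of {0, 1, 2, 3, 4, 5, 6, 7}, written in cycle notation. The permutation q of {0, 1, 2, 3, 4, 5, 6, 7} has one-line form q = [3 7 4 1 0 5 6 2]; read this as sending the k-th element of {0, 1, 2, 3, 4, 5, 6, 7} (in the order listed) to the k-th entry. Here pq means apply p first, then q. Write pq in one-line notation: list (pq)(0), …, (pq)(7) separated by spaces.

6 7 5 2 1 4 0 3

(pq)(x) = q(p(x)). Computing each image: q(p(0)) = q(6) = 6, q(p(1)) = q(1) = 7, q(p(2)) = q(5) = 5, q(p(3)) = q(7) = 2, q(p(4)) = q(3) = 1, q(p(5)) = q(2) = 4, q(p(6)) = q(4) = 0, q(p(7)) = q(0) = 3.
Hence pq = [6 7 5 2 1 4 0 3].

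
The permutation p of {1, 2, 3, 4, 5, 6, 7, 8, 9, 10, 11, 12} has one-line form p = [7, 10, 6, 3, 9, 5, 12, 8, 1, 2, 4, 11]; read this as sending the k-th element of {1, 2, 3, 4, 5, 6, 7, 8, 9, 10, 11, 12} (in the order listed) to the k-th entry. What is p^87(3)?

Tracing 3 → 6 → … returns to 3 after 9 steps, so 3 lies in a 9-cycle (1 7 12 11 4 3 6 5 9).
On a 9-cycle, p^9 is the identity, so p^87 = p^6 there (87 ≡ 6 mod 9).
Stepping 6 places around the cycle: 3 → 6 → 5 → 9 → 1 → 7 → 12.

12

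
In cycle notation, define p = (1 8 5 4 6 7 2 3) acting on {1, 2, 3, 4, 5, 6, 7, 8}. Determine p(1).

In the cycle (1 8 5 4 6 7 2 3), 1 is followed by 8, so p(1) = 8.

8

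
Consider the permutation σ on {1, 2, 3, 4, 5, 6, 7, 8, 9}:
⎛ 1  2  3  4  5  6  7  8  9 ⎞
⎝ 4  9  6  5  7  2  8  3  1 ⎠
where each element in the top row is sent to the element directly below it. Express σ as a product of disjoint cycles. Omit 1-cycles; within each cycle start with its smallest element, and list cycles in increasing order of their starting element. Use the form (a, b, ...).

Start at 1 and follow images: 1 → 4 → 5 → 7 → 8 → 3 → 6 → 2 → 9 → 1, giving the cycle (1, 4, 5, 7, 8, 3, 6, 2, 9).
Repeating from the next unused element and collecting all non-trivial cycles gives (1, 4, 5, 7, 8, 3, 6, 2, 9).

(1, 4, 5, 7, 8, 3, 6, 2, 9)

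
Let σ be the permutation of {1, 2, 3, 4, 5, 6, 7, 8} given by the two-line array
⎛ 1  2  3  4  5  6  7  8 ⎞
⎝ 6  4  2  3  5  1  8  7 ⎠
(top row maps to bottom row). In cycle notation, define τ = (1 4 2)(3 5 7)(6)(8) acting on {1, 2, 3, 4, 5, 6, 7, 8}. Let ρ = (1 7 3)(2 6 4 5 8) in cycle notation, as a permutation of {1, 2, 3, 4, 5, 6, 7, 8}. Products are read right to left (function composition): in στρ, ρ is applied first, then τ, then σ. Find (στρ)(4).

Apply the permutations in order: ρ(4) = 5, then τ(5) = 7, then σ(7) = 8. So (στρ)(4) = 8.

8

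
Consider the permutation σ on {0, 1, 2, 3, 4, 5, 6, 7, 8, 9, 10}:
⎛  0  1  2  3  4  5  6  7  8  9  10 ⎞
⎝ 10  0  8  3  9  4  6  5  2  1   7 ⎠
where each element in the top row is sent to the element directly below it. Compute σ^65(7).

Tracing 7 → 5 → … returns to 7 after 7 steps, so 7 lies in a 7-cycle (0, 10, 7, 5, 4, 9, 1).
On a 7-cycle, σ^7 is the identity, so σ^65 = σ^2 there (65 ≡ 2 mod 7).
Stepping 2 places around the cycle: 7 → 5 → 4.

4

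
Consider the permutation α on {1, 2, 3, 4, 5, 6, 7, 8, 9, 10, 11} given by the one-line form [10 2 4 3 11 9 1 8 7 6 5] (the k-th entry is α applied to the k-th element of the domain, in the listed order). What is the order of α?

The disjoint-cycle form of α has cycle lengths 5, 2, 2, 1, 1.
The order of α is the least common multiple of its cycle lengths: lcm(5, 2, 2) = 10.

10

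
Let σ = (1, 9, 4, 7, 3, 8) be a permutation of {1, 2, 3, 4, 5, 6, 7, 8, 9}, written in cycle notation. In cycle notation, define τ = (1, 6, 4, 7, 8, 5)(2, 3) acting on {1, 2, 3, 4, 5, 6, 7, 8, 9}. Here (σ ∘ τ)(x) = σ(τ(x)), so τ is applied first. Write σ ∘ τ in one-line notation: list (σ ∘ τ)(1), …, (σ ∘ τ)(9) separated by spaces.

Chase each element through τ then σ: 1 → 6 → 6; 2 → 3 → 8; 3 → 2 → 2; 4 → 7 → 3; 5 → 1 → 9; 6 → 4 → 7; 7 → 8 → 1; 8 → 5 → 5; 9 → 9 → 4.
Collecting the images, σ ∘ τ = [6 8 2 3 9 7 1 5 4].

6 8 2 3 9 7 1 5 4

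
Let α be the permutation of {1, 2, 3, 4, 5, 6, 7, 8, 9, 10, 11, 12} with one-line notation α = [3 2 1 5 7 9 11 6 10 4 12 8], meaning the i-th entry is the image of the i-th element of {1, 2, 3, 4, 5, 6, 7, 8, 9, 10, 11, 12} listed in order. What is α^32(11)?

10

Tracing 11 → 12 → … returns to 11 after 9 steps, so 11 lies in a 9-cycle (4 5 7 11 12 8 6 9 10).
On a 9-cycle, α^9 is the identity, so α^32 = α^5 there (32 ≡ 5 mod 9).
Stepping 5 places around the cycle: 11 → 12 → 8 → 6 → 9 → 10.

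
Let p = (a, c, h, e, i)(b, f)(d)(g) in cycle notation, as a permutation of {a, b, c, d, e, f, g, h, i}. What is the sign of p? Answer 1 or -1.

-1

The cycle lengths are 5, 2, 1, 1.
A cycle of length ℓ contributes ℓ−1 transpositions, so p is a product of 4 + 1 = 5 transpositions — odd.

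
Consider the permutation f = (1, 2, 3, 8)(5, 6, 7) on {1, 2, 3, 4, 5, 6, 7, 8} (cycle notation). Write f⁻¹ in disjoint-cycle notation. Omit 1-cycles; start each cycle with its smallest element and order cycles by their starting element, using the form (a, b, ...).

(1, 8, 3, 2)(5, 7, 6)

The inverse reverses each cycle.
After reversing and putting each cycle's least element first, f⁻¹ = (1, 8, 3, 2)(5, 7, 6).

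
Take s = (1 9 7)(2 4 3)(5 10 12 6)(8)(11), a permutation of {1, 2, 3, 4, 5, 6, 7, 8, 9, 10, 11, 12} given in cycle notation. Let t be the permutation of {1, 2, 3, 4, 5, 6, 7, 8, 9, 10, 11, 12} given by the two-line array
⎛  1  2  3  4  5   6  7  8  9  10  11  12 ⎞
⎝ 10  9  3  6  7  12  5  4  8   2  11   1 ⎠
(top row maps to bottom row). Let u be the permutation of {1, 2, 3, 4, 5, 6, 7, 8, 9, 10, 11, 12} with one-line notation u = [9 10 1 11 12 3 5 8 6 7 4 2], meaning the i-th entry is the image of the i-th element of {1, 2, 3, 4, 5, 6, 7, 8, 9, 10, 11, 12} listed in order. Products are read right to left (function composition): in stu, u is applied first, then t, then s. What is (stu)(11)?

5

Apply the permutations in order: u(11) = 4, then t(4) = 6, then s(6) = 5. So (stu)(11) = 5.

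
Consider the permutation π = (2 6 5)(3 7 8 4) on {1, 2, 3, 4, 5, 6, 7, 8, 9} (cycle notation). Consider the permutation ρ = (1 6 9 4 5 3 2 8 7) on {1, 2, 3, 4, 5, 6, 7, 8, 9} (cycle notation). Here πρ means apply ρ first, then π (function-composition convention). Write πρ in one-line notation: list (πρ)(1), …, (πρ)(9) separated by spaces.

5 4 6 2 7 9 1 8 3

(πρ)(x) = π(ρ(x)). Computing each image: π(ρ(1)) = π(6) = 5, π(ρ(2)) = π(8) = 4, π(ρ(3)) = π(2) = 6, π(ρ(4)) = π(5) = 2, π(ρ(5)) = π(3) = 7, π(ρ(6)) = π(9) = 9, π(ρ(7)) = π(1) = 1, π(ρ(8)) = π(7) = 8, π(ρ(9)) = π(4) = 3.
Hence πρ = [5 4 6 2 7 9 1 8 3].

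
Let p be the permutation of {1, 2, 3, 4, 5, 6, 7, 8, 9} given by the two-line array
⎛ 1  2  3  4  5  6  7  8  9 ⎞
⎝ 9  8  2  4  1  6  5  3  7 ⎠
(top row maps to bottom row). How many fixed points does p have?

The fixed points (elements with p(x) = x) are {4, 6}, so there are 2.

2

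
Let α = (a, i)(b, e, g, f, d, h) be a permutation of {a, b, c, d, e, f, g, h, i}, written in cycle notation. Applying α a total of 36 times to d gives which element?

d

d lies in the 6-cycle (b, e, g, f, d, h).
Since the cycle has length 6, α^36 acts on it the same as α^0 (36 mod 6 = 0).
So α^36(d) = d.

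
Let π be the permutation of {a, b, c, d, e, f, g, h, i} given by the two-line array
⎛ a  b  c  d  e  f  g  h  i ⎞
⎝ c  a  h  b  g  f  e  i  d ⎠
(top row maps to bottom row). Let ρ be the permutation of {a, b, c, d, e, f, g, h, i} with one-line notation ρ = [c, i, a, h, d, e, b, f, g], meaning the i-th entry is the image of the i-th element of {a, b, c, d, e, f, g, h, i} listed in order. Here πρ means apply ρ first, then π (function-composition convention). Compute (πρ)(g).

a

First apply ρ: ρ(g) = b, then π(b) = a. Thus (πρ)(g) = a.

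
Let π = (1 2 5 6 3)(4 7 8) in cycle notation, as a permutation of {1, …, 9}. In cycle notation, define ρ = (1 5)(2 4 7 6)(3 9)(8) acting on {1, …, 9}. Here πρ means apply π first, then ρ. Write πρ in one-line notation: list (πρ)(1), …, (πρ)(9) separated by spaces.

Chase each element through π then ρ: 1 → 2 → 4; 2 → 5 → 1; 3 → 1 → 5; 4 → 7 → 6; 5 → 6 → 2; 6 → 3 → 9; 7 → 8 → 8; 8 → 4 → 7; 9 → 9 → 3.
Collecting the images, πρ = [4 1 5 6 2 9 8 7 3].

4 1 5 6 2 9 8 7 3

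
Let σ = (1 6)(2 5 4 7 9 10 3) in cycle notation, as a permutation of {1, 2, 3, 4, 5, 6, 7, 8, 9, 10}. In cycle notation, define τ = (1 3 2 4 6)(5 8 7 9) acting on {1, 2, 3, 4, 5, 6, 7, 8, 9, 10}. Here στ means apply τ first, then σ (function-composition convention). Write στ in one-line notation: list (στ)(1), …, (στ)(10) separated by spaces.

(στ)(x) = σ(τ(x)). Computing each image: σ(τ(1)) = σ(3) = 2, σ(τ(2)) = σ(4) = 7, σ(τ(3)) = σ(2) = 5, σ(τ(4)) = σ(6) = 1, σ(τ(5)) = σ(8) = 8, σ(τ(6)) = σ(1) = 6, σ(τ(7)) = σ(9) = 10, σ(τ(8)) = σ(7) = 9, σ(τ(9)) = σ(5) = 4, σ(τ(10)) = σ(10) = 3.
Hence στ = [2 7 5 1 8 6 10 9 4 3].

2 7 5 1 8 6 10 9 4 3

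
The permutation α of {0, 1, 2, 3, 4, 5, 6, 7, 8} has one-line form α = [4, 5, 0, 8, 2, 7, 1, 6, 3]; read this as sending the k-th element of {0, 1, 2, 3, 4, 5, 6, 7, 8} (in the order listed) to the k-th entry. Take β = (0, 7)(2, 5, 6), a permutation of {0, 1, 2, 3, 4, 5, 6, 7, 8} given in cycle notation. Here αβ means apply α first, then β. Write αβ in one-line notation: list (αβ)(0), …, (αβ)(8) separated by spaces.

4 6 7 8 5 0 1 2 3

Chase each element through α then β: 0 → 4 → 4; 1 → 5 → 6; 2 → 0 → 7; 3 → 8 → 8; 4 → 2 → 5; 5 → 7 → 0; 6 → 1 → 1; 7 → 6 → 2; 8 → 3 → 3.
So αβ in one-line form is 4 6 7 8 5 0 1 2 3.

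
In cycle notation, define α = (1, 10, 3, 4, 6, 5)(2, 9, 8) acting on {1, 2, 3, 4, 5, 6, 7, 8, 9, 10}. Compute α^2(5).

5 lies in the 6-cycle (1, 10, 3, 4, 6, 5).
Advancing 2 steps from 5: 5 → 1 → 10.

10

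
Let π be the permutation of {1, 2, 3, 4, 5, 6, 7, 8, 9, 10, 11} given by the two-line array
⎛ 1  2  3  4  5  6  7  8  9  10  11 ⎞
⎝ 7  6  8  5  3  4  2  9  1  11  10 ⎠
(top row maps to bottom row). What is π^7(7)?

9

Tracing 7 → 2 → … returns to 7 after 9 steps, so 7 lies in a 9-cycle (1 7 2 6 4 5 3 8 9).
Advancing 7 steps from 7: 7 → 2 → 6 → 4 → 5 → 3 → 8 → 9.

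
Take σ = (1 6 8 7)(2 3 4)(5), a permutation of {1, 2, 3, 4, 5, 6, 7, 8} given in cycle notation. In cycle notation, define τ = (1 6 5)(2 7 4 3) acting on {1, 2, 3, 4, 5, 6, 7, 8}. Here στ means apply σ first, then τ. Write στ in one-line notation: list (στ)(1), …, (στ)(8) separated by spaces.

5 2 3 7 1 8 6 4

(στ)(x) = τ(σ(x)). Computing each image: τ(σ(1)) = τ(6) = 5, τ(σ(2)) = τ(3) = 2, τ(σ(3)) = τ(4) = 3, τ(σ(4)) = τ(2) = 7, τ(σ(5)) = τ(5) = 1, τ(σ(6)) = τ(8) = 8, τ(σ(7)) = τ(1) = 6, τ(σ(8)) = τ(7) = 4.
Hence στ = [5 2 3 7 1 8 6 4].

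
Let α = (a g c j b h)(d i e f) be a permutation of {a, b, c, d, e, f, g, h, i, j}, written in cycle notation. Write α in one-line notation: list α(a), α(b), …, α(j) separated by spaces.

Image by image: a↦g, b↦h, c↦j, d↦i, e↦f, f↦d, g↦c, h↦a, i↦e, j↦b.
Listing these in domain order gives g h j i f d c a e b.

g h j i f d c a e b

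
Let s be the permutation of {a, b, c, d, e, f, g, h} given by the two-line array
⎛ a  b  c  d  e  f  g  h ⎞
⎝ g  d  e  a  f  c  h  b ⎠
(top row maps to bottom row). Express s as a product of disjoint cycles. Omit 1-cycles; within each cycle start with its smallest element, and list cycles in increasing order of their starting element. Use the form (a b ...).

Start at a and follow images: a → g → h → b → d → a, giving the cycle (a g h b d).
Repeating from the next unused element and collecting all non-trivial cycles gives (a g h b d)(c e f).

(a g h b d)(c e f)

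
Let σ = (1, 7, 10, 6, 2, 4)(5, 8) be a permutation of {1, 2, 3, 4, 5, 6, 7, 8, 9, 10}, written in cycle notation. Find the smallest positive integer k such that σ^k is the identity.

6

The disjoint cycles have lengths 6, 2, 1, 1.
The order is lcm(6, 2) = 6.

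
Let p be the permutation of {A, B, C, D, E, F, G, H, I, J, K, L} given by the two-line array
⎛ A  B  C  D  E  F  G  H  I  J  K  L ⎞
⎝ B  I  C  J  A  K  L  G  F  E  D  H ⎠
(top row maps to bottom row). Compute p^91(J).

B

Tracing J → E → … returns to J after 8 steps, so J lies in an 8-cycle (A, B, I, F, K, D, J, E).
Powers repeat with period 8 on this cycle, and 91 mod 8 = 3, so p^91(J) = p^3(J).
Advancing 3 steps from J: J → E → A → B.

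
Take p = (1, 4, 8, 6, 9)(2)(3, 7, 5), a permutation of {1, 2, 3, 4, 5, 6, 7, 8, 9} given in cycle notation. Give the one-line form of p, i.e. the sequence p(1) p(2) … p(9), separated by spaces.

4 2 7 8 3 9 5 6 1

Image by image: 1→4, 2→2, 3→7, 4→8, 5→3, 6→9, 7→5, 8→6, 9→1.
So the one-line form is 4 2 7 8 3 9 5 6 1.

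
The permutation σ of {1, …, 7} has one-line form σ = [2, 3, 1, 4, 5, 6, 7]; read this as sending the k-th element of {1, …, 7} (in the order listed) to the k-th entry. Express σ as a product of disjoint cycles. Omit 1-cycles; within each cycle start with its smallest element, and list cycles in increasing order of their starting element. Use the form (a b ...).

Iterating σ from 1 gives 1 → 2 → 3 → 1; that is the 3-cycle (1 2 3).
Continuing from each remaining unvisited element yields (1 2 3).

(1 2 3)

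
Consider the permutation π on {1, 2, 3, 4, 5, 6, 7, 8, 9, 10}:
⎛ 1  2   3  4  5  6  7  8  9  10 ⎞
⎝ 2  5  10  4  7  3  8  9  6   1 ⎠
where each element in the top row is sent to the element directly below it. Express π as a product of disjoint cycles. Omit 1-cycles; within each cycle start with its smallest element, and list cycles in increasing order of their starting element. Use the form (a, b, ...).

From 1: 1 → 2 → 5 → 7 → 8 → 9 → 6 → 3 → 10 → 1, closing the cycle (1, 2, 5, 7, 8, 9, 6, 3, 10).
Continuing from each remaining unvisited element yields (1, 2, 5, 7, 8, 9, 6, 3, 10).

(1, 2, 5, 7, 8, 9, 6, 3, 10)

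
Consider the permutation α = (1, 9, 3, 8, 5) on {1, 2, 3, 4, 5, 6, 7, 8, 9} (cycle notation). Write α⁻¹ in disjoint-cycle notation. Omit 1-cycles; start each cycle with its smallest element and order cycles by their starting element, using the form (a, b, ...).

(1, 5, 8, 3, 9)

Inverting a permutation written in cycle notation just reverses the order within every cycle.
After reversing and putting each cycle's least element first, α⁻¹ = (1, 5, 8, 3, 9).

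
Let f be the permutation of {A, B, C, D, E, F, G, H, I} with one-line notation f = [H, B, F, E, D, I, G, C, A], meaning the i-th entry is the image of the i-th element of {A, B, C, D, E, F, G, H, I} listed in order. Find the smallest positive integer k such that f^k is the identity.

Decomposing into disjoint cycles gives cycle lengths 5, 2, 1, 1.
Since disjoint cycles commute, ord(f) = lcm(5, 2) = 10.

10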